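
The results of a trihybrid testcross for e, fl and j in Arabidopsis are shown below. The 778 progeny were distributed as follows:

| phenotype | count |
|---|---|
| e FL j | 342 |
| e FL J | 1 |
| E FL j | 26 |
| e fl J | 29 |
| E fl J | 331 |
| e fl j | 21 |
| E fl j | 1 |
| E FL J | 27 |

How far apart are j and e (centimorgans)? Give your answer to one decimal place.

7.3 centimorgans

The two most frequent reciprocal classes, e FL j and E fl J, are the parental types, so the F1 was e FL j / E fl J.
The two rarest classes, e FL J and E fl j, are the double crossovers. Comparing them with the parentals, only the j allele has switched, so j is the middle locus and the order is fl – j – e.
Crossovers in the j–e interval produce the single-crossover classes E FL j and e fl J (26 + 29 = 55) plus the double crossovers (2).
RF(j–e) = (55 + 2) / 778 = 57/778 = 0.0733 → 7.3 centimorgans.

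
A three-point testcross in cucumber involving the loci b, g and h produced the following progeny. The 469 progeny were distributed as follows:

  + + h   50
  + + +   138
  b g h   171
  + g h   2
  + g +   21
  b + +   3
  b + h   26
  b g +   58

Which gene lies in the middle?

The two most frequent reciprocal classes, b g h and + + +, are the parental types, so the F1 was b g h / + + +.
The two rarest classes, + g h and b + +, are the double crossovers. Comparing them with the parentals, only the b allele has switched, so b is the middle locus and the order is h – b – g.

b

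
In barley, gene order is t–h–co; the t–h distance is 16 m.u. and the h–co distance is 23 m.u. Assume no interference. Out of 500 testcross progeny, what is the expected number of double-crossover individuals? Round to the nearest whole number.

18

Map distances give recombination frequencies of 0.160 and 0.230 for the two intervals.
With no interference, expected double-crossover frequency = 0.160 × 0.230 = 0.03680.
Expected number = 0.03680 × 500 = 18.40 ≈ 18.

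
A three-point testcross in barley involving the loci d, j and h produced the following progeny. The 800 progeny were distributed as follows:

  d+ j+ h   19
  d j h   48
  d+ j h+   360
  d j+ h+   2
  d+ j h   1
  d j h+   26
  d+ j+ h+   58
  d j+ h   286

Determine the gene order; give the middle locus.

h

The two most frequent reciprocal classes, d j+ h and d+ j h+, are the parental types, so the F1 was d j+ h / d+ j h+.
The two rarest classes, d j+ h+ and d+ j h, are the double crossovers. Comparing them with the parentals, only the h allele has switched, so h is the middle locus and the order is j – h – d.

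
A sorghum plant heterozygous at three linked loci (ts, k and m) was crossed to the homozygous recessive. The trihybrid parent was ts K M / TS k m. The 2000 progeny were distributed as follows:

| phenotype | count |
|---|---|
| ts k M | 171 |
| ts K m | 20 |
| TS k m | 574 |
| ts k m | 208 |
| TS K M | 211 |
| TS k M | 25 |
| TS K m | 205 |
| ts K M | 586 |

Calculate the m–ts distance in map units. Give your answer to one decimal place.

23.2 map units

The two rarest classes, ts K m and TS k M, are the double crossovers. Comparing them with the parentals, only the m allele has switched, so m is the middle locus and the order is ts – m – k.
Crossovers in the ts–m interval produce the single-crossover classes TS K M and ts k m (211 + 208 = 419) plus the double crossovers (45).
RF(ts–m) = (419 + 45) / 2000 = 464/2000 = 0.2320 → 23.2 map units.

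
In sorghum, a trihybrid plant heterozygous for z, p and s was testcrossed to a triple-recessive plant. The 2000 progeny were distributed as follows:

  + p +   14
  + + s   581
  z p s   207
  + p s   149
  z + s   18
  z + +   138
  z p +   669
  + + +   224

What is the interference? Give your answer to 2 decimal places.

0.57

The two most frequent reciprocal classes, + + s and z p +, are the parental types, so the F1 was + + s / z p +.
The two rarest classes, z + s and + p +, are the double crossovers. Comparing them with the parentals, only the z allele has switched, so z is the middle locus and the order is p – z – s.
p–z: (287 + 32)/2000 = 0.1595; z–s: (431 + 32)/2000 = 0.2315.
Expected DCO frequency = 0.1595 × 0.2315 ≈ 0.03692; observed = 32/2000 ≈ 0.01600.
Coefficient of coincidence = 0.01600/0.03692 ≈ 0.43; interference = 1 − 0.43 = 0.57.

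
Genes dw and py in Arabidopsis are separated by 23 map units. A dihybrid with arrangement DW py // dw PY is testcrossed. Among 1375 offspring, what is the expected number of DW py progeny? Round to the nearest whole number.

529

A map distance of 23 map units corresponds to a recombination frequency of 0.230.
The F1 is DW py / dw PY, so DW py is a parental gamete class with expected frequency (1 − r)/2 = 0.770/2 = 0.3850.
Expected number = 0.3850 × 1375 = 529.38 ≈ 529.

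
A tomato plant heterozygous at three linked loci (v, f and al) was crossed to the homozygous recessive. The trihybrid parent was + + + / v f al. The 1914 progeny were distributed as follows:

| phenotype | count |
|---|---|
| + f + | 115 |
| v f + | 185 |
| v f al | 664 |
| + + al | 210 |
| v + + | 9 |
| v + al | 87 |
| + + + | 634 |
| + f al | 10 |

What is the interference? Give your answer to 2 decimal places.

0.60

The two rarest classes, v + + and + f al, are the double crossovers. Comparing them with the parentals, only the v allele has switched, so v is the middle locus and the order is f – v – al.
f–v: (202 + 19)/1914 = 0.1155; v–al: (395 + 19)/1914 = 0.2163.
Expected DCO frequency = 0.1155 × 0.2163 ≈ 0.02498; observed = 19/1914 ≈ 0.00993.
Coefficient of coincidence = 0.00993/0.02498 ≈ 0.40; interference = 1 − 0.40 = 0.60.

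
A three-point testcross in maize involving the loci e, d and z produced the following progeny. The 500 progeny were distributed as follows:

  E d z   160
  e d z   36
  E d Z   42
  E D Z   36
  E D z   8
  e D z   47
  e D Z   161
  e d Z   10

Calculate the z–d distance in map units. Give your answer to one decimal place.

21.4 map units

The two most frequent reciprocal classes, E d z and e D Z, are the parental types, so the F1 was E d z / e D Z.
The two rarest classes, E D z and e d Z, are the double crossovers. Comparing them with the parentals, only the d allele has switched, so d is the middle locus and the order is z – d – e.
Crossovers in the z–d interval produce the single-crossover classes E d Z and e D z (42 + 47 = 89) plus the double crossovers (18).
RF(z–d) = (89 + 18) / 500 = 107/500 = 0.2140 → 21.4 map units.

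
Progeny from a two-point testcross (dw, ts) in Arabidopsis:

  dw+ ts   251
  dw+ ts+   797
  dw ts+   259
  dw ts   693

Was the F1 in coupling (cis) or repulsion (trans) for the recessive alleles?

The two most frequent classes are dw+ ts+ (797) and dw ts (693); these are the parental (non-recombinant) types.
So the F1 carried dw+ ts+ on one chromosome and dw ts on the other — the recessive alleles are on the same chromosome (cis / coupling).

cis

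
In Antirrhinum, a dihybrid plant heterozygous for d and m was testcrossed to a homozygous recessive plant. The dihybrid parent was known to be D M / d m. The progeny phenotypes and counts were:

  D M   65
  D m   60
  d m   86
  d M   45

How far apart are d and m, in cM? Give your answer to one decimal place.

The recombinant classes are D m and d M: 60 + 45 = 105.
Recombination frequency = 105/256 = 0.4102 ≈ 41.0%, i.e. 41.0 cM.

41.0 cM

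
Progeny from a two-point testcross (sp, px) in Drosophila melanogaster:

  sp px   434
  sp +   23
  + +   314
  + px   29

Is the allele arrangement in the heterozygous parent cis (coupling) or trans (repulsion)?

The two most frequent classes are + + (314) and sp px (434); these are the parental (non-recombinant) types.
So the F1 carried + + on one chromosome and sp px on the other — the recessive alleles are on the same chromosome (cis / coupling).

cis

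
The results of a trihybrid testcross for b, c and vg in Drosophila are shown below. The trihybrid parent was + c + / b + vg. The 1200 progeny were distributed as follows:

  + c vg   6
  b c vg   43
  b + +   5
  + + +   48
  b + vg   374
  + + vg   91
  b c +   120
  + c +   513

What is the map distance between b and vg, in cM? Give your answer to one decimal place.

18.5 cM

The two rarest classes, + c vg and b + +, are the double crossovers. Comparing them with the parentals, only the vg allele has switched, so vg is the middle locus and the order is c – vg – b.
Crossovers in the vg–b interval produce the single-crossover classes b c + and + + vg (120 + 91 = 211) plus the double crossovers (11).
RF(vg–b) = (211 + 11) / 1200 = 222/1200 = 0.1850 → 18.5 cM.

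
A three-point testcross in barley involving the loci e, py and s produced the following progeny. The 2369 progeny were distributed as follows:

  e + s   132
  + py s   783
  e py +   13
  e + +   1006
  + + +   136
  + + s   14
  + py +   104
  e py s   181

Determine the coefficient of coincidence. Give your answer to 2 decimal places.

The two most frequent reciprocal classes, e + + and + py s, are the parental types, so the F1 was e + + / + py s.
The two rarest classes, e py + and + + s, are the double crossovers. Comparing them with the parentals, only the py allele has switched, so py is the middle locus and the order is e – py – s.
e–py: (317 + 27)/2369 = 0.1452; py–s: (236 + 27)/2369 = 0.1110.
Expected DCO frequency = 0.1452 × 0.1110 ≈ 0.01612; observed = 27/2369 ≈ 0.01140.
Coefficient of coincidence = 0.01140/0.01612 ≈ 0.71.

0.71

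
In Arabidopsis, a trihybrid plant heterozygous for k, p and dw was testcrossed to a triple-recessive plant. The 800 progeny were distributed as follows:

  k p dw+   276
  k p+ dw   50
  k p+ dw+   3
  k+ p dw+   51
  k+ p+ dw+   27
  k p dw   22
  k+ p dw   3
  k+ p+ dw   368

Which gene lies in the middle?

p

The two most frequent reciprocal classes, k p dw+ and k+ p+ dw, are the parental types, so the F1 was k p dw+ / k+ p+ dw.
The two rarest classes, k p+ dw+ and k+ p dw, are the double crossovers. Comparing them with the parentals, only the p allele has switched, so p is the middle locus and the order is k – p – dw.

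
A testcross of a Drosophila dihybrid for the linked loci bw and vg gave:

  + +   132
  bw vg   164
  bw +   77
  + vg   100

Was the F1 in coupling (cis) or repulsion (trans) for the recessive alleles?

cis

The two most frequent classes are + + (132) and bw vg (164); these are the parental (non-recombinant) types.
So the F1 carried + + on one chromosome and bw vg on the other — the recessive alleles are on the same chromosome (cis / coupling).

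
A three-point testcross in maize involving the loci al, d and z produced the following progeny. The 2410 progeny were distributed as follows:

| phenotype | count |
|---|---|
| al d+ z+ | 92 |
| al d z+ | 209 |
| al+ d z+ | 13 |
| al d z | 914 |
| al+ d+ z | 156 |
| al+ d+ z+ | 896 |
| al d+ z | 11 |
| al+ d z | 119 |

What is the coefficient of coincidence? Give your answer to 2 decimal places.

0.63

The two most frequent reciprocal classes, al+ d+ z+ and al d z, are the parental types, so the F1 was al+ d+ z+ / al d z.
The two rarest classes, al+ d z+ and al d+ z, are the double crossovers. Comparing them with the parentals, only the d allele has switched, so d is the middle locus and the order is al – d – z.
al–d: (211 + 24)/2410 = 0.0975; d–z: (365 + 24)/2410 = 0.1614.
Expected DCO frequency = 0.0975 × 0.1614 ≈ 0.01574; observed = 24/2410 ≈ 0.00996.
Coefficient of coincidence = 0.00996/0.01574 ≈ 0.63.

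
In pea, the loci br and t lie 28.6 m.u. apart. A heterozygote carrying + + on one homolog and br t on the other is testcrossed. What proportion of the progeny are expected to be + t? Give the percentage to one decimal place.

A map distance of 28.6 m.u. corresponds to a recombination frequency of 0.286.
The F1 is + + / br t, so + t is a recombinant gamete class with expected frequency r/2 = 0.286/2 = 0.1430.
That is 0.1430 = 14.3% of the progeny.

14.3%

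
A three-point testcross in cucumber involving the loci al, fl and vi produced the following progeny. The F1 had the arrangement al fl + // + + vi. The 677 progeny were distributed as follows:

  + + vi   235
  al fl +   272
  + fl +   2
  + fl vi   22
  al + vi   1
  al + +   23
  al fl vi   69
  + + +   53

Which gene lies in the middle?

al

The two rarest classes, + fl + and al + vi, are the double crossovers. Comparing them with the parentals, only the al allele has switched, so al is the middle locus and the order is fl – al – vi.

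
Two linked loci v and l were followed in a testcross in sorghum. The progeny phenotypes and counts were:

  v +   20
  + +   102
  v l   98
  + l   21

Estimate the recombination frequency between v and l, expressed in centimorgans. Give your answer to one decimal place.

The two most frequent classes, + + (102) and v l (98), are the parental types, so the F1 was + + / v l.
The recombinant classes are + l and v +: 21 + 20 = 41.
Recombination frequency = 41/241 = 0.1701 ≈ 17.0%, i.e. 17.0 centimorgans.

17.0 centimorgans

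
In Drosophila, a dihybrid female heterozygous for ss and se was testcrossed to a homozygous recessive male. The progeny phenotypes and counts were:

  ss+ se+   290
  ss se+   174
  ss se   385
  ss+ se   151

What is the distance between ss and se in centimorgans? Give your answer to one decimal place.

32.5 centimorgans

The two most frequent classes, ss+ se+ (290) and ss se (385), are the parental types, so the F1 was ss+ se+ / ss se.
The recombinant classes are ss+ se and ss se+: 151 + 174 = 325.
Recombination frequency = 325/1000 = 0.3250 ≈ 32.5%, i.e. 32.5 centimorgans.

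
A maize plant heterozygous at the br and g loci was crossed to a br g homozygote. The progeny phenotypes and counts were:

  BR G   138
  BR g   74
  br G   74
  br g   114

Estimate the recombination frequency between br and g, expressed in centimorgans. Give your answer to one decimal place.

37.0 centimorgans

The two most frequent classes, BR G (138) and br g (114), are the parental types, so the F1 was BR G / br g.
The recombinant classes are BR g and br G: 74 + 74 = 148.
Recombination frequency = 148/400 = 0.3700 ≈ 37.0%, i.e. 37.0 centimorgans.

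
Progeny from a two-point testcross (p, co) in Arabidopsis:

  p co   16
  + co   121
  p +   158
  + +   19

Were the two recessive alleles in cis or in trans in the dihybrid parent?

trans

The two most frequent classes are + co (121) and p + (158); these are the parental (non-recombinant) types.
So the F1 carried + co on one chromosome and p + on the other — the recessive alleles are on opposite chromosomes (trans / repulsion).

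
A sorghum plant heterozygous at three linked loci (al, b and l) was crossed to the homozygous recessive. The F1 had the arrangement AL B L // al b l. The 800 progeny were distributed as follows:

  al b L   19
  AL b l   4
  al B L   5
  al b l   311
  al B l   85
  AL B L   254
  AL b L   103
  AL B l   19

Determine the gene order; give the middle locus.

al

The two rarest classes, al B L and AL b l, are the double crossovers. Comparing them with the parentals, only the al allele has switched, so al is the middle locus and the order is l – al – b.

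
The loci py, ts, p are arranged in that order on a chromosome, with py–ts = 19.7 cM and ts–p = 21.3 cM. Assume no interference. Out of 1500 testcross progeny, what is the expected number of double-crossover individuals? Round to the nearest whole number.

63

Map distances give recombination frequencies of 0.197 and 0.213 for the two intervals.
With no interference, expected double-crossover frequency = 0.197 × 0.213 = 0.04196.
Expected number = 0.04196 × 1500 = 62.94 ≈ 63.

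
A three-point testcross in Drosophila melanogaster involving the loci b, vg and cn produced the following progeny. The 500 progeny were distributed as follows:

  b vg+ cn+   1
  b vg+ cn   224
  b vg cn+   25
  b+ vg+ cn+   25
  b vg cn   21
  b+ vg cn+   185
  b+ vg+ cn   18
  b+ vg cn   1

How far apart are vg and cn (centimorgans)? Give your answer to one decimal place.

The two most frequent reciprocal classes, b+ vg cn+ and b vg+ cn, are the parental types, so the F1 was b+ vg cn+ / b vg+ cn.
The two rarest classes, b+ vg cn and b vg+ cn+, are the double crossovers. Comparing them with the parentals, only the cn allele has switched, so cn is the middle locus and the order is vg – cn – b.
Crossovers in the vg–cn interval produce the single-crossover classes b+ vg+ cn+ and b vg cn (25 + 21 = 46) plus the double crossovers (2).
RF(vg–cn) = (46 + 2) / 500 = 48/500 = 0.0960 → 9.6 centimorgans.

9.6 centimorgans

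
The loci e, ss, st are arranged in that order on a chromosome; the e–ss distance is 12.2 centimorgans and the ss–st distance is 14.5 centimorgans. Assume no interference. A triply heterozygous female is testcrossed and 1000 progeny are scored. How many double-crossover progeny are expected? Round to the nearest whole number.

18

Map distances give recombination frequencies of 0.122 and 0.145 for the two intervals.
With no interference, expected double-crossover frequency = 0.122 × 0.145 = 0.01769.
Expected number = 0.01769 × 1000 = 17.69 ≈ 18.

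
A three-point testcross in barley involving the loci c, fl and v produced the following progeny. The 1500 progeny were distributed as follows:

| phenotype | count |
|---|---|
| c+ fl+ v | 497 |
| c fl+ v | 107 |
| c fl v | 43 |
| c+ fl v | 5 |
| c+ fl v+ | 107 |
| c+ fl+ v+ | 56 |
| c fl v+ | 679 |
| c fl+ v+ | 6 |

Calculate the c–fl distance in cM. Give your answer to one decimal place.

15.0 cM

The two most frequent reciprocal classes, c+ fl+ v and c fl v+, are the parental types, so the F1 was c+ fl+ v / c fl v+.
The two rarest classes, c+ fl v and c fl+ v+, are the double crossovers. Comparing them with the parentals, only the fl allele has switched, so fl is the middle locus and the order is c – fl – v.
Crossovers in the c–fl interval produce the single-crossover classes c fl+ v and c+ fl v+ (107 + 107 = 214) plus the double crossovers (11).
RF(c–fl) = (214 + 11) / 1500 = 225/1500 = 0.1500 → 15.0 cM.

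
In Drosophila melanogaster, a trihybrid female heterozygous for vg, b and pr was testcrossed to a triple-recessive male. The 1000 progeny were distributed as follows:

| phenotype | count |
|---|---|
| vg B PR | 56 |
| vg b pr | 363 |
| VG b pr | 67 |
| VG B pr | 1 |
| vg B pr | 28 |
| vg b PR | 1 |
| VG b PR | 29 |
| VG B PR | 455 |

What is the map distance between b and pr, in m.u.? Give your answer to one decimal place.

5.9 m.u.

The two most frequent reciprocal classes, VG B PR and vg b pr, are the parental types, so the F1 was VG B PR / vg b pr.
The two rarest classes, VG B pr and vg b PR, are the double crossovers. Comparing them with the parentals, only the pr allele has switched, so pr is the middle locus and the order is b – pr – vg.
Crossovers in the b–pr interval produce the single-crossover classes VG b PR and vg B pr (29 + 28 = 57) plus the double crossovers (2).
RF(b–pr) = (57 + 2) / 1000 = 59/1000 = 0.0590 → 5.9 m.u.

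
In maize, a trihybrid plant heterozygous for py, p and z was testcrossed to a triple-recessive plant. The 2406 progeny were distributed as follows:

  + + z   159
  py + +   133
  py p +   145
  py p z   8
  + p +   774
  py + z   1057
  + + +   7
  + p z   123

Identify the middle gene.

p

The two most frequent reciprocal classes, py + z and + p +, are the parental types, so the F1 was py + z / + p +.
The two rarest classes, py p z and + + +, are the double crossovers. Comparing them with the parentals, only the p allele has switched, so p is the middle locus and the order is py – p – z.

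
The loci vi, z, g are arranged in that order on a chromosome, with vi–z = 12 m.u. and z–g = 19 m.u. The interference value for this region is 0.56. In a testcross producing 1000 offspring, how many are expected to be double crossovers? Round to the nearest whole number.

10

Map distances give recombination frequencies of 0.120 and 0.190 for the two intervals.
With interference 0.56 (so coincidence = 0.44), expected double-crossover frequency = 0.120 × 0.190 × 0.44 = 0.01003.
Expected number = 0.01003 × 1000 = 10.03 ≈ 10.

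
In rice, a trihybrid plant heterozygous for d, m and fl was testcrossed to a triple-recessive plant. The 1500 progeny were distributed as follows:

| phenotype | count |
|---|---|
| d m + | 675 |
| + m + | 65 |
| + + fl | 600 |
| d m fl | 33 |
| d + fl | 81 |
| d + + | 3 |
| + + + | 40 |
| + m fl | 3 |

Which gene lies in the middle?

The two most frequent reciprocal classes, d m + and + + fl, are the parental types, so the F1 was d m + / + + fl.
The two rarest classes, d + + and + m fl, are the double crossovers. Comparing them with the parentals, only the m allele has switched, so m is the middle locus and the order is d – m – fl.

m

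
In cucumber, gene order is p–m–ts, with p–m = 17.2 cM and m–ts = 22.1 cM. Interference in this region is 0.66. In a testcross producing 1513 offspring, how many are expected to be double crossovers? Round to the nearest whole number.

20

Map distances give recombination frequencies of 0.172 and 0.221 for the two intervals.
With interference 0.66 (so coincidence = 0.34), expected double-crossover frequency = 0.172 × 0.221 × 0.34 = 0.01292.
Expected number = 0.01292 × 1513 = 19.55 ≈ 20.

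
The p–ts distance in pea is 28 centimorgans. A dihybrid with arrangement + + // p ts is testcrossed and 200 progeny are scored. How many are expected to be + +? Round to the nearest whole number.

72

A map distance of 28 centimorgans corresponds to a recombination frequency of 0.280.
The F1 is + + / p ts, so + + is a parental gamete class with expected frequency (1 − r)/2 = 0.720/2 = 0.3600.
Expected number = 0.3600 × 200 = 72.00 ≈ 72.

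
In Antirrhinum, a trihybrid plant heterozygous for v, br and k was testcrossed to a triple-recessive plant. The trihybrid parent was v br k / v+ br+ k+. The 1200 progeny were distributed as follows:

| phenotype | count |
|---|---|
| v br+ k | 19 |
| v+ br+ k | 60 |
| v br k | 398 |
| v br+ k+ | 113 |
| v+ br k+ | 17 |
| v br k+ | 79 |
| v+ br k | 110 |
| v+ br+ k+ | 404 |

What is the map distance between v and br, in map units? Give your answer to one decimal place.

21.6 map units

The two rarest classes, v br+ k and v+ br k+, are the double crossovers. Comparing them with the parentals, only the br allele has switched, so br is the middle locus and the order is k – br – v.
Crossovers in the br–v interval produce the single-crossover classes v+ br k and v br+ k+ (110 + 113 = 223) plus the double crossovers (36).
RF(br–v) = (223 + 36) / 1200 = 259/1200 = 0.2158 → 21.6 map units.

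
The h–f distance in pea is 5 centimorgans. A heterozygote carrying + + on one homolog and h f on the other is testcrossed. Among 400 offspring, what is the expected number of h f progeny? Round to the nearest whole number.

190

A map distance of 5 centimorgans corresponds to a recombination frequency of 0.050.
The F1 is + + / h f, so h f is a parental gamete class with expected frequency (1 − r)/2 = 0.950/2 = 0.4750.
Expected number = 0.4750 × 400 = 190.00 ≈ 190.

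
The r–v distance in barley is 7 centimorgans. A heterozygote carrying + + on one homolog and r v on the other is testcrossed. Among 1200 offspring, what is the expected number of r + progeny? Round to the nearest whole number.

42

A map distance of 7 centimorgans corresponds to a recombination frequency of 0.070.
The F1 is + + / r v, so r + is a recombinant gamete class with expected frequency r/2 = 0.070/2 = 0.0350.
Expected number = 0.0350 × 1200 = 42.00 ≈ 42.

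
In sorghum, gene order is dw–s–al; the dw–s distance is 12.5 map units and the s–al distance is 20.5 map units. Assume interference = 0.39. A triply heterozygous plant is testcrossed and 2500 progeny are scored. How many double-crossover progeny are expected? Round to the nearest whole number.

39

Map distances give recombination frequencies of 0.125 and 0.205 for the two intervals.
With interference 0.39 (so coincidence = 0.61), expected double-crossover frequency = 0.125 × 0.205 × 0.61 = 0.01563.
Expected number = 0.01563 × 2500 = 39.08 ≈ 39.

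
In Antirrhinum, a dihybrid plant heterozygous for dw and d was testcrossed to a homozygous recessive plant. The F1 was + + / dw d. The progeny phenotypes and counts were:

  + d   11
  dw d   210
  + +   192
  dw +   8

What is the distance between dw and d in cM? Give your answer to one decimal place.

The recombinant classes are + d and dw +: 11 + 8 = 19.
Recombination frequency = 19/421 = 0.0451 ≈ 4.5%, i.e. 4.5 cM.

4.5 cM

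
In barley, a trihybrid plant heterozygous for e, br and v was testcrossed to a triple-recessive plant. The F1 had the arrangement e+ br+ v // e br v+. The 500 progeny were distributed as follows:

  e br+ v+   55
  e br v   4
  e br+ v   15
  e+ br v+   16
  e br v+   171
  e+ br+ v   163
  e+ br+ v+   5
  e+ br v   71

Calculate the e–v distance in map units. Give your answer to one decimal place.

8.0 map units

The two rarest classes, e+ br+ v+ and e br v, are the double crossovers. Comparing them with the parentals, only the v allele has switched, so v is the middle locus and the order is br – v – e.
Crossovers in the v–e interval produce the single-crossover classes e br+ v and e+ br v+ (15 + 16 = 31) plus the double crossovers (9).
RF(v–e) = (31 + 9) / 500 = 40/500 = 0.0800 → 8.0 map units.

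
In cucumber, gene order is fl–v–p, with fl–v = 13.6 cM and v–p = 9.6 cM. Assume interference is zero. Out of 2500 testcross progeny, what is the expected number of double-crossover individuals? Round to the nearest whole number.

Map distances give recombination frequencies of 0.136 and 0.096 for the two intervals.
With no interference, expected double-crossover frequency = 0.136 × 0.096 = 0.01306.
Expected number = 0.01306 × 2500 = 32.64 ≈ 33.

33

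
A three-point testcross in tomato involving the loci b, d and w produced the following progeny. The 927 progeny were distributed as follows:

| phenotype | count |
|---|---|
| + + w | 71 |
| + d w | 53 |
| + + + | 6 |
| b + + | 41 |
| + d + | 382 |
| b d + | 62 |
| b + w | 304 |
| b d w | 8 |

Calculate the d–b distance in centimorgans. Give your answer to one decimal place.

15.9 centimorgans

The two most frequent reciprocal classes, + d + and b + w, are the parental types, so the F1 was + d + / b + w.
The two rarest classes, + + + and b d w, are the double crossovers. Comparing them with the parentals, only the d allele has switched, so d is the middle locus and the order is b – d – w.
Crossovers in the b–d interval produce the single-crossover classes b d + and + + w (62 + 71 = 133) plus the double crossovers (14).
RF(b–d) = (133 + 14) / 927 = 147/927 = 0.1586 → 15.9 centimorgans.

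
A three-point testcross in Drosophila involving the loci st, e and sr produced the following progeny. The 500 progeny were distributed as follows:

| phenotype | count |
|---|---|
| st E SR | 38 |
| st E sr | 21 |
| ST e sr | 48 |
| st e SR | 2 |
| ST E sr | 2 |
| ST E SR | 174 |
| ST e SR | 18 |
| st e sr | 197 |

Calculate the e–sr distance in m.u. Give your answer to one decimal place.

8.6 m.u.

The two most frequent reciprocal classes, st e sr and ST E SR, are the parental types, so the F1 was st e sr / ST E SR.
The two rarest classes, st e SR and ST E sr, are the double crossovers. Comparing them with the parentals, only the sr allele has switched, so sr is the middle locus and the order is e – sr – st.
Crossovers in the e–sr interval produce the single-crossover classes st E sr and ST e SR (21 + 18 = 39) plus the double crossovers (4).
RF(e–sr) = (39 + 4) / 500 = 43/500 = 0.0860 → 8.6 m.u.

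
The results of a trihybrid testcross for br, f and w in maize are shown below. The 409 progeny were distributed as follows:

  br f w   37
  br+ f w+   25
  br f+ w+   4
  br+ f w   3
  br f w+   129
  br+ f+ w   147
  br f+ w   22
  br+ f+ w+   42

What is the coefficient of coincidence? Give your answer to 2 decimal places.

The two most frequent reciprocal classes, br+ f+ w and br f w+, are the parental types, so the F1 was br+ f+ w / br f w+.
The two rarest classes, br+ f w and br f+ w+, are the double crossovers. Comparing them with the parentals, only the f allele has switched, so f is the middle locus and the order is w – f – br.
w–f: (79 + 7)/409 = 0.2103; f–br: (47 + 7)/409 = 0.1320.
Expected DCO frequency = 0.2103 × 0.1320 ≈ 0.02776; observed = 7/409 ≈ 0.01711.
Coefficient of coincidence = 0.01711/0.02776 ≈ 0.62.

0.62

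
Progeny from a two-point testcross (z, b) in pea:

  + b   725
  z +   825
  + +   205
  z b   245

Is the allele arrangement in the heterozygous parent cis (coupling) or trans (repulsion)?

The two most frequent classes are + b (725) and z + (825); these are the parental (non-recombinant) types.
So the F1 carried + b on one chromosome and z + on the other — the recessive alleles are on opposite chromosomes (trans / repulsion).

trans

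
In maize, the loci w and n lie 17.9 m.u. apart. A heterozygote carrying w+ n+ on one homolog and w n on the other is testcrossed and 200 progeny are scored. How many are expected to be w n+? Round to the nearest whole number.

A map distance of 17.9 m.u. corresponds to a recombination frequency of 0.179.
The F1 is w+ n+ / w n, so w n+ is a recombinant gamete class with expected frequency r/2 = 0.179/2 = 0.0895.
Expected number = 0.0895 × 200 = 17.90 ≈ 18.

18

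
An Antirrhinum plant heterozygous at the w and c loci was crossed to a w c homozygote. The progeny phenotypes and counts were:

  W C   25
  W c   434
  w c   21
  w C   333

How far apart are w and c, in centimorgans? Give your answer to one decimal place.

5.7 centimorgans

The two most frequent classes, W c (434) and w C (333), are the parental types, so the F1 was W c / w C.
The recombinant classes are W C and w c: 25 + 21 = 46.
Recombination frequency = 46/813 = 0.0566 ≈ 5.7%, i.e. 5.7 centimorgans.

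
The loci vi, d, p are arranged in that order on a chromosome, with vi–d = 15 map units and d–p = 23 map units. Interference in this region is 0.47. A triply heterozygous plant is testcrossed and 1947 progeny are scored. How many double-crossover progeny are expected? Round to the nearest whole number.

36

Map distances give recombination frequencies of 0.150 and 0.230 for the two intervals.
With interference 0.47 (so coincidence = 0.53), expected double-crossover frequency = 0.150 × 0.230 × 0.53 = 0.01829.
Expected number = 0.01829 × 1947 = 35.60 ≈ 36.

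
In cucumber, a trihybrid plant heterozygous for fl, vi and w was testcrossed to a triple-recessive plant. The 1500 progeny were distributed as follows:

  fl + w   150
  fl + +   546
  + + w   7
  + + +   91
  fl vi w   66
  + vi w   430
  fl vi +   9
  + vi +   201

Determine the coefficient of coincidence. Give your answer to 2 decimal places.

The two most frequent reciprocal classes, + vi w and fl + +, are the parental types, so the F1 was + vi w / fl + +.
The two rarest classes, + + w and fl vi +, are the double crossovers. Comparing them with the parentals, only the vi allele has switched, so vi is the middle locus and the order is fl – vi – w.
fl–vi: (157 + 16)/1500 = 0.1153; vi–w: (351 + 16)/1500 = 0.2447.
Expected DCO frequency = 0.1153 × 0.2447 ≈ 0.02821; observed = 16/1500 ≈ 0.01067.
Coefficient of coincidence = 0.01067/0.02821 ≈ 0.38.

0.38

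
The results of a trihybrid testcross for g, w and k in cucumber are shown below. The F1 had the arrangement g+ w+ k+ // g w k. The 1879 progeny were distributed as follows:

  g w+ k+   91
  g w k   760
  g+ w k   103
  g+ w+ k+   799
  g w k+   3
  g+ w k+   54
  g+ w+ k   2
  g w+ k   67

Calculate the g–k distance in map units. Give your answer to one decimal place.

The two rarest classes, g+ w+ k and g w k+, are the double crossovers. Comparing them with the parentals, only the k allele has switched, so k is the middle locus and the order is w – k – g.
Crossovers in the k–g interval produce the single-crossover classes g w+ k+ and g+ w k (91 + 103 = 194) plus the double crossovers (5).
RF(k–g) = (194 + 5) / 1879 = 199/1879 = 0.1059 → 10.6 map units.

10.6 map units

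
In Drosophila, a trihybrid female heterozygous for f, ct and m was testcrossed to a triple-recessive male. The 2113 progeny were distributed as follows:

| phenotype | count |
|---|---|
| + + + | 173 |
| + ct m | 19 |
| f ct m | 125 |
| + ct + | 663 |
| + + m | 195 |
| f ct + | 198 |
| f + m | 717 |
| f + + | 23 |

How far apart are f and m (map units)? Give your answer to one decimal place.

20.6 map units

The two most frequent reciprocal classes, f + m and + ct +, are the parental types, so the F1 was f + m / + ct +.
The two rarest classes, f + + and + ct m, are the double crossovers. Comparing them with the parentals, only the m allele has switched, so m is the middle locus and the order is ct – m – f.
Crossovers in the m–f interval produce the single-crossover classes + + m and f ct + (195 + 198 = 393) plus the double crossovers (42).
RF(m–f) = (393 + 42) / 2113 = 435/2113 = 0.2059 → 20.6 map units.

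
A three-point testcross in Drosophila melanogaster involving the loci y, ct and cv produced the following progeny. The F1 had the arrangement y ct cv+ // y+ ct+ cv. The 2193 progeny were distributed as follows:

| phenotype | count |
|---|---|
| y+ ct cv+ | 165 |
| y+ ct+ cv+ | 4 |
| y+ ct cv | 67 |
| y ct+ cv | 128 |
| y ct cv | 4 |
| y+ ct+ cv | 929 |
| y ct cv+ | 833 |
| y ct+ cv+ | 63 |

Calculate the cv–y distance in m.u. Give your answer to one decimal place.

The two rarest classes, y ct cv and y+ ct+ cv+, are the double crossovers. Comparing them with the parentals, only the cv allele has switched, so cv is the middle locus and the order is ct – cv – y.
Crossovers in the cv–y interval produce the single-crossover classes y+ ct cv+ and y ct+ cv (165 + 128 = 293) plus the double crossovers (8).
RF(cv–y) = (293 + 8) / 2193 = 301/2193 = 0.1373 → 13.7 m.u.

13.7 m.u.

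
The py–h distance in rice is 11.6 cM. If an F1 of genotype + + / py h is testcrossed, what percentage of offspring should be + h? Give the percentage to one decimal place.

5.8%

A map distance of 11.6 cM corresponds to a recombination frequency of 0.116.
The F1 is + + / py h, so + h is a recombinant gamete class with expected frequency r/2 = 0.116/2 = 0.0580.
That is 0.0580 = 5.8% of the progeny.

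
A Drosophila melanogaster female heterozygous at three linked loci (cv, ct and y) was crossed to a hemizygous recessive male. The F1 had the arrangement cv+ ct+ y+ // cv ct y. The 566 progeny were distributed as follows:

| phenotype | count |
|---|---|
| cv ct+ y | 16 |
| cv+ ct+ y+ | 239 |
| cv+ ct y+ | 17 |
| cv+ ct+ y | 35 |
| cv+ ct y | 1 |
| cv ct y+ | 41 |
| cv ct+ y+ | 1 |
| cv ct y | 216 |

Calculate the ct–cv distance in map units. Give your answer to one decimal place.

6.2 map units

The two rarest classes, cv ct+ y+ and cv+ ct y, are the double crossovers. Comparing them with the parentals, only the cv allele has switched, so cv is the middle locus and the order is ct – cv – y.
Crossovers in the ct–cv interval produce the single-crossover classes cv+ ct y+ and cv ct+ y (17 + 16 = 33) plus the double crossovers (2).
RF(ct–cv) = (33 + 2) / 566 = 35/566 = 0.0618 → 6.2 map units.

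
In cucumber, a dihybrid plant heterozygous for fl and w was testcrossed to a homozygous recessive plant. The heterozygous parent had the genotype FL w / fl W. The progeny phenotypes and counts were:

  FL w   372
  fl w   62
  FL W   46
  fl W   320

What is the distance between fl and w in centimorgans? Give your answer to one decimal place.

13.5 centimorgans

The recombinant classes are FL W and fl w: 46 + 62 = 108.
Recombination frequency = 108/800 = 0.1350 ≈ 13.5%, i.e. 13.5 centimorgans.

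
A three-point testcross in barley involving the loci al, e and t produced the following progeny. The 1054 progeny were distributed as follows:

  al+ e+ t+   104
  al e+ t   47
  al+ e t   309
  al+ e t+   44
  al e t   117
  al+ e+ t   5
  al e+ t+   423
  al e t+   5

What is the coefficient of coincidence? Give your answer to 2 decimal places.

0.45

The two most frequent reciprocal classes, al+ e t and al e+ t+, are the parental types, so the F1 was al+ e t / al e+ t+.
The two rarest classes, al+ e+ t and al e t+, are the double crossovers. Comparing them with the parentals, only the e allele has switched, so e is the middle locus and the order is al – e – t.
al–e: (221 + 10)/1054 = 0.2192; e–t: (91 + 10)/1054 = 0.0958.
Expected DCO frequency = 0.2192 × 0.0958 ≈ 0.02100; observed = 10/1054 ≈ 0.00949.
Coefficient of coincidence = 0.00949/0.02100 ≈ 0.45.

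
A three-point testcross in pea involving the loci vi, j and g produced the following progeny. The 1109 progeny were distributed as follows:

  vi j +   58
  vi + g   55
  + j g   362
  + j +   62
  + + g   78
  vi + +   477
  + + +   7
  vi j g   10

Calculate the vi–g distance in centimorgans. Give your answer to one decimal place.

The two most frequent reciprocal classes, + j g and vi + +, are the parental types, so the F1 was + j g / vi + +.
The two rarest classes, vi j g and + + +, are the double crossovers. Comparing them with the parentals, only the vi allele has switched, so vi is the middle locus and the order is g – vi – j.
Crossovers in the g–vi interval produce the single-crossover classes + j + and vi + g (62 + 55 = 117) plus the double crossovers (17).
RF(g–vi) = (117 + 17) / 1109 = 134/1109 = 0.1208 → 12.1 centimorgans.

12.1 centimorgans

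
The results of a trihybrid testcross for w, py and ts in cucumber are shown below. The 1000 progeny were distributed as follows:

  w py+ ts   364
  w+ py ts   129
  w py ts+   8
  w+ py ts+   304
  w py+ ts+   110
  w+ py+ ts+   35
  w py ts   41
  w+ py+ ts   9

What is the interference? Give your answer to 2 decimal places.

0.29

The two most frequent reciprocal classes, w+ py ts+ and w py+ ts, are the parental types, so the F1 was w+ py ts+ / w py+ ts.
The two rarest classes, w py ts+ and w+ py+ ts, are the double crossovers. Comparing them with the parentals, only the w allele has switched, so w is the middle locus and the order is py – w – ts.
py–w: (76 + 17)/1000 = 0.0930; w–ts: (239 + 17)/1000 = 0.2560.
Expected DCO frequency = 0.0930 × 0.2560 ≈ 0.02381; observed = 17/1000 ≈ 0.01700.
Coefficient of coincidence = 0.01700/0.02381 ≈ 0.71; interference = 1 − 0.71 = 0.29.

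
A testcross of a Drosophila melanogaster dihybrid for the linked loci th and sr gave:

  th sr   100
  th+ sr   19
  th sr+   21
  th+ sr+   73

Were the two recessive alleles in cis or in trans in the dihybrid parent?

The two most frequent classes are th+ sr+ (73) and th sr (100); these are the parental (non-recombinant) types.
So the F1 carried th+ sr+ on one chromosome and th sr on the other — the recessive alleles are on the same chromosome (cis / coupling).

cis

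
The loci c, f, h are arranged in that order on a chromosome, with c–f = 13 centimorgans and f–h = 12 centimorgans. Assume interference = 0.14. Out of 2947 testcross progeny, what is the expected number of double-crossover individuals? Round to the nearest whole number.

40

Map distances give recombination frequencies of 0.130 and 0.120 for the two intervals.
With interference 0.14 (so coincidence = 0.86), expected double-crossover frequency = 0.130 × 0.120 × 0.86 = 0.01342.
Expected number = 0.01342 × 2947 = 39.54 ≈ 40.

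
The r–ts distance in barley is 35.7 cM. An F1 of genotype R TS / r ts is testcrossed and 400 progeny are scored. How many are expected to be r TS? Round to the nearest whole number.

A map distance of 35.7 cM corresponds to a recombination frequency of 0.357.
The F1 is R TS / r ts, so r TS is a recombinant gamete class with expected frequency r/2 = 0.357/2 = 0.1785.
Expected number = 0.1785 × 400 = 71.40 ≈ 71.

71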